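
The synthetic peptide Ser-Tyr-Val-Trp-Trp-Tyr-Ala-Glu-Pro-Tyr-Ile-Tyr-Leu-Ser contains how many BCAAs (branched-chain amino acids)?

3

Valine (V), leucine (L), and isoleucine (I) are the branched-chain amino acids.
Matching residues: Val3, Ile11, Leu13.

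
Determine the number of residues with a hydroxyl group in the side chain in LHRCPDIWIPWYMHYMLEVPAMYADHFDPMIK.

3

The –OH-bearing residues are Ser, Thr (aliphatic alcohols), and Tyr (phenol).
Matching residues: Y12, Y15, Y23.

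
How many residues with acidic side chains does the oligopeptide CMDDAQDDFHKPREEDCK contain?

7

Aspartate (D) and glutamate (E) have carboxylic-acid side chains and are the acidic amino acids.
Matching residues: D3, D4, D7, D8, E14, E15, D16.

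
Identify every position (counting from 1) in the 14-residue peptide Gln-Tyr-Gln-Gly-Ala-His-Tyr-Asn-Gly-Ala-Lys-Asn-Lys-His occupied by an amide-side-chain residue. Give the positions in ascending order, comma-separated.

Matching residues: Gln1, Gln3, Asn8, Asn12.

1, 3, 8, 12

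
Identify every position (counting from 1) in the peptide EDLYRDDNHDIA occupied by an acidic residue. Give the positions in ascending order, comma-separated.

1, 2, 6, 7, 10

The acidic residues are Asp (D) and Glu (E), whose side chains end in a carboxylate group.
Matching residues: E1, D2, D6, D7, D10.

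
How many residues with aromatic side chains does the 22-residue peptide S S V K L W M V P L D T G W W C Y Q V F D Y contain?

The aromatic amino acids are Phe (F, benzyl), Trp (W, indole), and Tyr (Y, phenol).
Matching residues: W6, W14, W15, Y17, F20, Y22.

6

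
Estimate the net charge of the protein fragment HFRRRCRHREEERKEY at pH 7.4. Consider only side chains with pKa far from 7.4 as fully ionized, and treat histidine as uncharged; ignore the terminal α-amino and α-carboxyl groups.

+3

At pH ~7.4 the Lys and Arg side chains are protonated (+1), the Asp and Glu side chains are deprotonated (−1), and with His taken as neutral all other side chains carry no charge.
Positive (K, R): R3, R4, R5, R7, R9, R13, K14 → +7.
Negative (D, E): E10, E11, E12, E15 → −4.
Net charge = (+7) + (−4) = +3.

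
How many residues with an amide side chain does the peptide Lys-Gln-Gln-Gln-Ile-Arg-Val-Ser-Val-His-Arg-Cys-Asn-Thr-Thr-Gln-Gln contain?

6

Asparagine (N) and glutamine (Q) have uncharged amide side chains.
Matching residues: Gln2, Gln3, Gln4, Asn13, Gln16, Gln17.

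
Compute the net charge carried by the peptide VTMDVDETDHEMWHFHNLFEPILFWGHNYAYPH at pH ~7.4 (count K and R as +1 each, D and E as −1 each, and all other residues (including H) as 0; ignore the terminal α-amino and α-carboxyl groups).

-6

Positive (K, R): none → +0.
Negative (D, E): D4, D6, E7, D9, E11, E20 → −6.
Net charge = (+0) + (−6) = −6.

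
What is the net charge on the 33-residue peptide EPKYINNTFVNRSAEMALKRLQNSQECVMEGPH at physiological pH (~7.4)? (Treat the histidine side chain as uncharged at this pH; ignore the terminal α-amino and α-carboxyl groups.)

At pH ~7.4 the Lys and Arg side chains are protonated (+1), the Asp and Glu side chains are deprotonated (−1), and with His taken as neutral all other side chains carry no charge.
Positive (K, R): K3, R12, K19, R20 → +4.
Negative (D, E): E1, E15, E26, E30 → −4.
Net charge = (+4) + (−4) = 0.

0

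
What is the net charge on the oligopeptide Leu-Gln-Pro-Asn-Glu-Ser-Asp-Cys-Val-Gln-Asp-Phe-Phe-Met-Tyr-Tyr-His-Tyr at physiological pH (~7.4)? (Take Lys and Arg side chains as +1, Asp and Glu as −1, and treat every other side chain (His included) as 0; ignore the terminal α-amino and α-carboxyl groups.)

-3

Positive (K, R): none → +0.
Negative (D, E): Glu5, Asp7, Asp11 → −3.
Net charge = (+0) + (−3) = −3.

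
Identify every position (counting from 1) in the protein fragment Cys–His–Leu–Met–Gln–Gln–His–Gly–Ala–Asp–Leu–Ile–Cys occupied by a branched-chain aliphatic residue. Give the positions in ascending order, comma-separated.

Valine (V), leucine (L), and isoleucine (I) are the branched-chain amino acids.
Matching residues: Leu3, Leu11, Ile12.

3, 11, 12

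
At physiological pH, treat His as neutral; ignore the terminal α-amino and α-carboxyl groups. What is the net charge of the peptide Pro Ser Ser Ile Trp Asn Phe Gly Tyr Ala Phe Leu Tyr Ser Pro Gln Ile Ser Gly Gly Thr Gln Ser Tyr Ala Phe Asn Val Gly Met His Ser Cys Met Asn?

Near pH 7.4, K and R contribute +1 each, D and E contribute −1 each, and every other side chain (His included, as stated) is uncharged.
Positive (K, R): none → +0.
Negative (D, E): none → −0.
Net charge = (+0) + (−0) = 0.

0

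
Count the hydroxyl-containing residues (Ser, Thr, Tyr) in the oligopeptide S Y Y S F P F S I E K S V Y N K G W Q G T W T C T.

Matching residues: S1, Y2, Y3, S4, S8, S12, Y14, T21, T23, T25.

10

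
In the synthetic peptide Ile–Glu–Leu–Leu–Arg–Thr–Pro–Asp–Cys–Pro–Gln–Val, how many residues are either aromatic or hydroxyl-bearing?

Aromatic: F, W, Y. Hydroxyl-bearing: S, T, Y.
Aromatic residues here: none (0).
Hydroxyl-bearing residues here: Thr6 (1).
(Y belongs to both groups, but none appear in this sequence.) Total = 0 + 1 = 1.

1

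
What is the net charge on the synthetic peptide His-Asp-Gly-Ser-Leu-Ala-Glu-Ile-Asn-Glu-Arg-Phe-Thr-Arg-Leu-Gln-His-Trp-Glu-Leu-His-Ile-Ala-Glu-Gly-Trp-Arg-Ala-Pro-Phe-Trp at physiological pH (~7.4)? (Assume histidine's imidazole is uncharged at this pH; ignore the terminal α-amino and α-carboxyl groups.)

At pH ~7.4 the Lys and Arg side chains are protonated (+1), the Asp and Glu side chains are deprotonated (−1), and with His taken as neutral all other side chains carry no charge.
Positive (K, R): Arg11, Arg14, Arg27 → +3.
Negative (D, E): Asp2, Glu7, Glu10, Glu19, Glu24 → −5.
Net charge = (+3) + (−5) = −2.

-2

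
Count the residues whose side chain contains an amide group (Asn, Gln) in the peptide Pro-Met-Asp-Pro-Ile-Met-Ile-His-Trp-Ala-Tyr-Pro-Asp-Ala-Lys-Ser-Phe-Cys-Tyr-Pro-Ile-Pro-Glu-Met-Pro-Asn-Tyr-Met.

1

Matching residues: Asn26.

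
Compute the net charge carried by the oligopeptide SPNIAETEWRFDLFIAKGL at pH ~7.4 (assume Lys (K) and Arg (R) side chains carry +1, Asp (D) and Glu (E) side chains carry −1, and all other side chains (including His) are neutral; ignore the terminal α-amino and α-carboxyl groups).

Positive (K, R): R10, K17 → +2.
Negative (D, E): E6, E8, D12 → −3.
Net charge = (+2) + (−3) = −1.

-1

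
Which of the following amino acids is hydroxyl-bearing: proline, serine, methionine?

The –OH-bearing residues are Ser, Thr (aliphatic alcohols), and Tyr (phenol).
Of the listed options, only serine belongs to this group.

serine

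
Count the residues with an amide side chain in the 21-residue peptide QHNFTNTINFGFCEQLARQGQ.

7

The amide-side-chain residues are Asn (N) and Gln (Q).
Matching residues: Q1, N3, N6, N9, Q15, Q19, Q21.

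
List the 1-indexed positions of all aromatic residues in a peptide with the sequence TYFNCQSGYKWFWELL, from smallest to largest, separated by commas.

2, 3, 9, 11, 12, 13

Phenylalanine (F), tryptophan (W), and tyrosine (Y) have aromatic ring side chains.
Matching residues: Y2, F3, Y9, W11, F12, W13.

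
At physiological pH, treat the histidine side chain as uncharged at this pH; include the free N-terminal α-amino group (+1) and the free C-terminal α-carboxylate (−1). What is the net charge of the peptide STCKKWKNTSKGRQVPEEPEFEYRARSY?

The side chains ionized at physiological pH are Lys/Arg (+1) and Asp/Glu (−1); with His treated as neutral, nothing else contributes.
Positive (K, R): K4, K5, K7, K11, R13, R24, R26 → +7.
Negative (D, E): E17, E18, E20, E22 → −4.
The N-terminus (+1) and C-terminus (−1) cancel.
Net charge = (+7) + (−4) = +3.

+3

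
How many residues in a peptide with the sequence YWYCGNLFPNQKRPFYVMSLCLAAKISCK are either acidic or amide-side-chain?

3

Acidic: D, E. Amide-side-chain: N, Q.
Acidic residues here: none (0).
Amide-side-chain residues here: N6, N10, Q11 (3).
The two groups share no amino acid, so total = 0 + 3 = 3.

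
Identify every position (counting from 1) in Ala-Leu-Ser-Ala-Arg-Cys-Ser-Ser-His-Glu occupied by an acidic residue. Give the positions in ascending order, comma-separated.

Only D (aspartate) and E (glutamate) carry a side-chain carboxylic acid.
Matching residues: Glu10.

10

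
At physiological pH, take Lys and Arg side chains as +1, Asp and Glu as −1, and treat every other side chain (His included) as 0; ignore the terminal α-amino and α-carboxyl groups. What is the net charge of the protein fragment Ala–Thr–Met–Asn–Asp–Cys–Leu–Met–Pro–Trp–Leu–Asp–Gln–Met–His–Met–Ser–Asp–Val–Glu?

Positive (K, R): none → +0.
Negative (D, E): Asp5, Asp12, Asp18, Glu20 → −4.
Net charge = (+0) + (−4) = −4.

-4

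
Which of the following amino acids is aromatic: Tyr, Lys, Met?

F, W, and Y each carry an aromatic ring on the side chain.
Of the listed options, only Tyr belongs to this group.

Tyr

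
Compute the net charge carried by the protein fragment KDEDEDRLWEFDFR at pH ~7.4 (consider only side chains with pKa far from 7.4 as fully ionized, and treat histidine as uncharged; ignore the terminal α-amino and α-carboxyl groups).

-4

Near pH 7.4, K and R contribute +1 each, D and E contribute −1 each, and every other side chain (His included, as stated) is uncharged.
Positive (K, R): K1, R7, R14 → +3.
Negative (D, E): D2, E3, D4, E5, D6, E10, D12 → −7.
Net charge = (+3) + (−7) = −4.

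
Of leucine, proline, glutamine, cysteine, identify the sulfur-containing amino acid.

The sulfur-bearing residues are cysteine (–SH) and methionine (–S–CH₃).
Of the listed options, only cysteine belongs to this group.

cysteine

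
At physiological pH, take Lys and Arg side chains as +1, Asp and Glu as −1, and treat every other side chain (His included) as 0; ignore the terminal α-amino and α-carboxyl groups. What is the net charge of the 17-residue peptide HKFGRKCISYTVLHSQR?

+4

Positive (K, R): K2, R5, K6, R17 → +4.
Negative (D, E): none → −0.
Net charge = (+4) + (−0) = +4.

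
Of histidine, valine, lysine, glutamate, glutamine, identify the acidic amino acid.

The acidic residues are Asp (D) and Glu (E), whose side chains end in a carboxylate group.
Of the listed options, only glutamate belongs to this group.

glutamate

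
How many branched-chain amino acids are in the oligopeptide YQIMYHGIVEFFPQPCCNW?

V, L, and I make up the branched-chain aliphatic group.
Matching residues: I3, I8, V9.

3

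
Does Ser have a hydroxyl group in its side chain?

Yes

Serine (S), threonine (T), and tyrosine (Y) each carry a hydroxyl group on the side chain.
Serine is in this group.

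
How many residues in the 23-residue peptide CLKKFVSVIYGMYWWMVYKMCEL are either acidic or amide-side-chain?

Acidic: D, E. Amide-side-chain: N, Q.
Acidic residues here: E22 (1).
Amide-side-chain residues here: none (0).
The two groups share no amino acid, so total = 1 + 0 = 1.

1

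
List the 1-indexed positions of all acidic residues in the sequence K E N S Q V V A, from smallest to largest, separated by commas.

Aspartate (D) and glutamate (E) have carboxylic-acid side chains and are the acidic amino acids.
Matching residues: E2.

2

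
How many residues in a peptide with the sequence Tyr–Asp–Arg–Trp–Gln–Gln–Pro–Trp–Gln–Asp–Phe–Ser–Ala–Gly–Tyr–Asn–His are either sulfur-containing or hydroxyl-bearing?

3

Sulfur-containing: C, M. Hydroxyl-bearing: S, T, Y.
Sulfur-containing residues here: none (0).
Hydroxyl-bearing residues here: Tyr1, Ser12, Tyr15 (3).
The two groups share no amino acid, so total = 0 + 3 = 3.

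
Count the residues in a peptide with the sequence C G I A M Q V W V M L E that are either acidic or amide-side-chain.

2

Acidic: D, E. Amide-side-chain: N, Q.
Acidic residues here: E12 (1).
Amide-side-chain residues here: Q6 (1).
The two groups share no amino acid, so total = 1 + 1 = 2.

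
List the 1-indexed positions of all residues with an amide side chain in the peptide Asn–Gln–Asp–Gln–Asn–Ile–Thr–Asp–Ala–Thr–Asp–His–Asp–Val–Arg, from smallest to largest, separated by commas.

1, 2, 4, 5

Only N (asparagine) and Q (glutamine) carry a side-chain carboxamide.
Matching residues: Asn1, Gln2, Gln4, Asn5.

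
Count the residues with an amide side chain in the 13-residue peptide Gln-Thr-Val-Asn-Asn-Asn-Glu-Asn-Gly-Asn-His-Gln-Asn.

The amide-side-chain residues are Asn (N) and Gln (Q).
Matching residues: Gln1, Asn4, Asn5, Asn6, Asn8, Asn10, Gln12, Asn13.

8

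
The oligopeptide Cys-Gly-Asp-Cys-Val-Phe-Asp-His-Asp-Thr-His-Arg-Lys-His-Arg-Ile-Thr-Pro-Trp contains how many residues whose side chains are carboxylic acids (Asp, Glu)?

Matching residues: Asp3, Asp7, Asp9.

3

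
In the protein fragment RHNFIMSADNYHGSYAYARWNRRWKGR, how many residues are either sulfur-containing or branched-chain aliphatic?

2

Sulfur-containing: C, M. Branched-chain aliphatic: I, L, V.
Sulfur-containing residues here: M6 (1).
Branched-chain aliphatic residues here: I5 (1).
The two groups share no amino acid, so total = 1 + 1 = 2.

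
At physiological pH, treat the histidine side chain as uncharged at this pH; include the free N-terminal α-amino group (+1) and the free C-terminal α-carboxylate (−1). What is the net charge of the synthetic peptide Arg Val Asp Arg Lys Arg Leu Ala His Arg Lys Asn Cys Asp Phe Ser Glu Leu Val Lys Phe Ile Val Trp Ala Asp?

At pH ~7.4 the Lys and Arg side chains are protonated (+1), the Asp and Glu side chains are deprotonated (−1), and with His taken as neutral all other side chains carry no charge.
Positive (K, R): Arg1, Arg4, Lys5, Arg6, Arg10, Lys11, Lys20 → +7.
Negative (D, E): Asp3, Asp14, Glu17, Asp26 → −4.
The N-terminus (+1) and C-terminus (−1) cancel.
Net charge = (+7) + (−4) = +3.

+3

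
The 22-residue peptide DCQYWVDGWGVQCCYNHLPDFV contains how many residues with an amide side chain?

3

Asparagine (N) and glutamine (Q) have uncharged amide side chains.
Matching residues: Q3, Q12, N16.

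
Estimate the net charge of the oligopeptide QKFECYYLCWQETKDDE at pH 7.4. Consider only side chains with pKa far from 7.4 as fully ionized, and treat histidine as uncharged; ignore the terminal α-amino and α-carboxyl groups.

-3

At pH ~7.4 the Lys and Arg side chains are protonated (+1), the Asp and Glu side chains are deprotonated (−1), and with His taken as neutral all other side chains carry no charge.
Positive (K, R): K2, K14 → +2.
Negative (D, E): E4, E12, D15, D16, E17 → −5.
Net charge = (+2) + (−5) = −3.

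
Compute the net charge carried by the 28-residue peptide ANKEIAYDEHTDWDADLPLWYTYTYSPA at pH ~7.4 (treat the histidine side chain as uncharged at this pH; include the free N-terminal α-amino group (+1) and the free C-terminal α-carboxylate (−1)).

-5

At pH ~7.4 the Lys and Arg side chains are protonated (+1), the Asp and Glu side chains are deprotonated (−1), and with His taken as neutral all other side chains carry no charge.
Positive (K, R): K3 → +1.
Negative (D, E): E4, D8, E9, D12, D14, D16 → −6.
The N-terminus (+1) and C-terminus (−1) cancel.
Net charge = (+1) + (−6) = −5.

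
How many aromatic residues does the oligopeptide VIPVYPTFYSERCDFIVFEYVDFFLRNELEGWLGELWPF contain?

11

F, W, and Y each carry an aromatic ring on the side chain.
Matching residues: Y5, F8, Y9, F15, F18, Y20, F23, F24, W32, W37, F39.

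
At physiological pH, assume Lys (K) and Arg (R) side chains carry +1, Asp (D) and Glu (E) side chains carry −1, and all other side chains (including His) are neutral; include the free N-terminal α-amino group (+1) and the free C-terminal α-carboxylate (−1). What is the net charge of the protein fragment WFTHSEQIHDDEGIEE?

Positive (K, R): none → +0.
Negative (D, E): E6, D10, D11, E12, E15, E16 → −6.
The N-terminus (+1) and C-terminus (−1) cancel.
Net charge = (+0) + (−6) = −6.

-6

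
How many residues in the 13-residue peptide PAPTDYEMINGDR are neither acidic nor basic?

Acidic: D, E. Basic: K, R, H. All other residues are neither.
Matching residues: P1, A2, P3, T4, Y6, M8, I9, N10, G11.

9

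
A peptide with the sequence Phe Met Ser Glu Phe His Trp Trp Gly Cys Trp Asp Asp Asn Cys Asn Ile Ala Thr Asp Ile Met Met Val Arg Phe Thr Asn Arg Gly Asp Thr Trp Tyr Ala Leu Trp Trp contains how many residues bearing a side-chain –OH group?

5

S, T, and Y are the three residues with a side-chain hydroxyl.
Matching residues: Ser3, Thr19, Thr27, Thr32, Tyr34.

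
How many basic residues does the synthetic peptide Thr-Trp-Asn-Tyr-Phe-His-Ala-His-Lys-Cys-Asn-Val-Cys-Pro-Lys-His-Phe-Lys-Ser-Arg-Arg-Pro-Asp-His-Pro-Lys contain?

10

K, R, and H are the three residues with basic side chains (ε-amine, guanidinium, and imidazole respectively).
Matching residues: His6, His8, Lys9, Lys15, His16, Lys18, Arg20, Arg21, His24, Lys26.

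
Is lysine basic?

Yes

Lysine (K), arginine (R), and histidine (H) have basic, nitrogen-containing side chains.
Lysine is in this group.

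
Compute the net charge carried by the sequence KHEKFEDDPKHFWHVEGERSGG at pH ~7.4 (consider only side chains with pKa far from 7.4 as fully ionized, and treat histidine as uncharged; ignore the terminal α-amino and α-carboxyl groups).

At pH ~7.4 the Lys and Arg side chains are protonated (+1), the Asp and Glu side chains are deprotonated (−1), and with His taken as neutral all other side chains carry no charge.
Positive (K, R): K1, K4, K10, R19 → +4.
Negative (D, E): E3, E6, D7, D8, E16, E18 → −6.
Net charge = (+4) + (−6) = −2.

-2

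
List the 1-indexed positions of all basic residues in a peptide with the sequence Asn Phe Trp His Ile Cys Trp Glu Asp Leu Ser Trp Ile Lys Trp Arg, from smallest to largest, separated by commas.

The basic amino acids are Lys (K), Arg (R), and His (H).
Matching residues: His4, Lys14, Arg16.

4, 14, 16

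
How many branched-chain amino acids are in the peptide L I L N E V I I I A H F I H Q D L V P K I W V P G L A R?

13

The BCAAs are Val, Leu, and Ile — aliphatic side chains with a branch point.
Matching residues: L1, I2, L3, V6, I7, I8, I9, I13, L17, V18, I21, V23, L26.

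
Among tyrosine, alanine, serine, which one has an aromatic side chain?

F, W, and Y each carry an aromatic ring on the side chain.
Of the listed options, only tyrosine belongs to this group.

tyrosine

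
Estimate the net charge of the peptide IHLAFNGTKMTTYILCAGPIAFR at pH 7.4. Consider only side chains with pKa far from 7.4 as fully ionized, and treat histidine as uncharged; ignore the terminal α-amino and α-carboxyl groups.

+2

Near pH 7.4, K and R contribute +1 each, D and E contribute −1 each, and every other side chain (His included, as stated) is uncharged.
Positive (K, R): K9, R23 → +2.
Negative (D, E): none → −0.
Net charge = (+2) + (−0) = +2.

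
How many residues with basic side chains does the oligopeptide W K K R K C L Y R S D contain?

5

K, R, and H are the three residues with basic side chains (ε-amine, guanidinium, and imidazole respectively).
Matching residues: K2, K3, R4, K5, R9.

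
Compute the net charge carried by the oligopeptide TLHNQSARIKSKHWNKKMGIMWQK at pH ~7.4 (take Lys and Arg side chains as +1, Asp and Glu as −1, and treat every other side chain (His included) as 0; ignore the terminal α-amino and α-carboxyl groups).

+6

Positive (K, R): R8, K10, K12, K16, K17, K24 → +6.
Negative (D, E): none → −0.
Net charge = (+6) + (−0) = +6.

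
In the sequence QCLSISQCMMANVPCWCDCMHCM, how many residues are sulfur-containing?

The sulfur-bearing residues are cysteine (–SH) and methionine (–S–CH₃).
Matching residues: C2, C8, M9, M10, C15, C17, C19, M20, C22, M23.

10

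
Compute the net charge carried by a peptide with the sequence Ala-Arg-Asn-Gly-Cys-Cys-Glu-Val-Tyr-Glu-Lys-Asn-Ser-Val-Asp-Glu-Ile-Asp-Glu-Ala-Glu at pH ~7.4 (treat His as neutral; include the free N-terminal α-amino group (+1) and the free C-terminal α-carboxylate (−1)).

Near pH 7.4, K and R contribute +1 each, D and E contribute −1 each, and every other side chain (His included, as stated) is uncharged.
Positive (K, R): Arg2, Lys11 → +2.
Negative (D, E): Glu7, Glu10, Asp15, Glu16, Asp18, Glu19, Glu21 → −7.
The N-terminus (+1) and C-terminus (−1) cancel.
Net charge = (+2) + (−7) = −5.

-5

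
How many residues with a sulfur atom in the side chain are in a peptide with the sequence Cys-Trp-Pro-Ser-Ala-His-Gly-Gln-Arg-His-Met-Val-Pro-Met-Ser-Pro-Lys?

The sulfur-bearing residues are cysteine (–SH) and methionine (–S–CH₃).
Matching residues: Cys1, Met11, Met14.

3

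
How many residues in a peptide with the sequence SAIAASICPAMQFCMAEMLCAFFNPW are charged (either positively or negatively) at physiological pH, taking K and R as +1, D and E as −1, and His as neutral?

1

Charged side chains at pH ~7.4: K, R (positive); D, E (negative).
Matching residues: E17.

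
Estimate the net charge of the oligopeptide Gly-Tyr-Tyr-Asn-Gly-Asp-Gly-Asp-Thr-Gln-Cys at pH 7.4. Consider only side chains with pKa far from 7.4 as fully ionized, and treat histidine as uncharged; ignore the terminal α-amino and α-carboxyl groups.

At pH ~7.4 the Lys and Arg side chains are protonated (+1), the Asp and Glu side chains are deprotonated (−1), and with His taken as neutral all other side chains carry no charge.
Positive (K, R): none → +0.
Negative (D, E): Asp6, Asp8 → −2.
Net charge = (+0) + (−2) = −2.

-2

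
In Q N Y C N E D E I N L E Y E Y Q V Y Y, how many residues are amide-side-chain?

5

Asparagine (N) and glutamine (Q) have uncharged amide side chains.
Matching residues: Q1, N2, N5, N10, Q16.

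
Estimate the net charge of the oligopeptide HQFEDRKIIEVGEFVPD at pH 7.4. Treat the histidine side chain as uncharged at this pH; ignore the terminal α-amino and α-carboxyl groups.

The side chains ionized at physiological pH are Lys/Arg (+1) and Asp/Glu (−1); with His treated as neutral, nothing else contributes.
Positive (K, R): R6, K7 → +2.
Negative (D, E): E4, D5, E10, E13, D17 → −5.
Net charge = (+2) + (−5) = −3.

-3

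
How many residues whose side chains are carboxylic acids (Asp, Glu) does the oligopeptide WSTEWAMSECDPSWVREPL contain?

4

Matching residues: E4, E9, D11, E17.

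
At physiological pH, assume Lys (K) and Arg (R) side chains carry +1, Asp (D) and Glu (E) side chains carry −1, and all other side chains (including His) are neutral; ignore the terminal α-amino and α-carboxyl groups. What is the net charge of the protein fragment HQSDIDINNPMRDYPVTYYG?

-2

Positive (K, R): R12 → +1.
Negative (D, E): D4, D6, D13 → −3.
Net charge = (+1) + (−3) = −2.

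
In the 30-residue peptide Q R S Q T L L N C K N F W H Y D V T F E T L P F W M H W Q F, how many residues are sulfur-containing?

Cysteine (C, thiol) and methionine (M, thioether) are the two sulfur-containing amino acids.
Matching residues: C9, M26.

2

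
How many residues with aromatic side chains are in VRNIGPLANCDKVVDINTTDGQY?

F, W, and Y each carry an aromatic ring on the side chain.
Matching residues: Y23.

1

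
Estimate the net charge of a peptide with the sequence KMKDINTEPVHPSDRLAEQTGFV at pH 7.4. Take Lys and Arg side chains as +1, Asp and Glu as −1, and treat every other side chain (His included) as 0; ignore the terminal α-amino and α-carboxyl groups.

-1

Positive (K, R): K1, K3, R15 → +3.
Negative (D, E): D4, E8, D14, E18 → −4.
Net charge = (+3) + (−4) = −1.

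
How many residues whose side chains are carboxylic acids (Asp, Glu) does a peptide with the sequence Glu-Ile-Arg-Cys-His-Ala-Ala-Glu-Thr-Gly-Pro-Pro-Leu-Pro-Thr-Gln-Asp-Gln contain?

3

Matching residues: Glu1, Glu8, Asp17.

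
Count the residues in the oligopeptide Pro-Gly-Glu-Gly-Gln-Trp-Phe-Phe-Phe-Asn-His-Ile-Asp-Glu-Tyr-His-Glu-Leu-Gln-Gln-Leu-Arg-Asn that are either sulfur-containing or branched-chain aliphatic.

3

Sulfur-containing: C, M. Branched-chain aliphatic: I, L, V.
Sulfur-containing residues here: none (0).
Branched-chain aliphatic residues here: Ile12, Leu18, Leu21 (3).
The two groups share no amino acid, so total = 0 + 3 = 3.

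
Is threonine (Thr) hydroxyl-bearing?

Serine (S), threonine (T), and tyrosine (Y) each carry a hydroxyl group on the side chain.
Threonine is in this group.

Yes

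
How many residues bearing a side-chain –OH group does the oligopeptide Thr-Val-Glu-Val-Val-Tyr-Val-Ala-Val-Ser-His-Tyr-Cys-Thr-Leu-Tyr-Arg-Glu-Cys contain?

6

S, T, and Y are the three residues with a side-chain hydroxyl.
Matching residues: Thr1, Tyr6, Ser10, Tyr12, Thr14, Tyr16.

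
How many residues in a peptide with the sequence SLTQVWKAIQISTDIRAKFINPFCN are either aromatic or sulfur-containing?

Aromatic: F, W, Y. Sulfur-containing: C, M.
Aromatic residues here: W6, F19, F23 (3).
Sulfur-containing residues here: C24 (1).
The two groups share no amino acid, so total = 3 + 1 = 4.

4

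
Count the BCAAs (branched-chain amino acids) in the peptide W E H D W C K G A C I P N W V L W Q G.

Valine (V), leucine (L), and isoleucine (I) are the branched-chain amino acids.
Matching residues: I11, V15, L16.

3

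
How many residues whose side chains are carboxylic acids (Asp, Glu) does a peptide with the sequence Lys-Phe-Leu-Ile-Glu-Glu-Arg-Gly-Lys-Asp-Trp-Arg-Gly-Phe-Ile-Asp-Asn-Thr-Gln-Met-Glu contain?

5

Matching residues: Glu5, Glu6, Asp10, Asp16, Glu21.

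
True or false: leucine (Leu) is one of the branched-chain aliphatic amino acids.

V, L, and I make up the branched-chain aliphatic group.
Leucine is in this group.

True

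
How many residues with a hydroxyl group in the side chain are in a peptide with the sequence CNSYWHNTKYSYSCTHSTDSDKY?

12

The –OH-bearing residues are Ser, Thr (aliphatic alcohols), and Tyr (phenol).
Matching residues: S3, Y4, T8, Y10, S11, Y12, S13, T15, S17, T18, S20, Y23.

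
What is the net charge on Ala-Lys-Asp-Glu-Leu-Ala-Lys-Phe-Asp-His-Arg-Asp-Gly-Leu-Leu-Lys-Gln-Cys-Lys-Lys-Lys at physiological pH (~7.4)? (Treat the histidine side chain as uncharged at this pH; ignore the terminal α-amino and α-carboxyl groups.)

The side chains ionized at physiological pH are Lys/Arg (+1) and Asp/Glu (−1); with His treated as neutral, nothing else contributes.
Positive (K, R): Lys2, Lys7, Arg11, Lys16, Lys19, Lys20, Lys21 → +7.
Negative (D, E): Asp3, Glu4, Asp9, Asp12 → −4.
Net charge = (+7) + (−4) = +3.

+3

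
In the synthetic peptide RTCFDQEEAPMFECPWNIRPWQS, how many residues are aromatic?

F, W, and Y each carry an aromatic ring on the side chain.
Matching residues: F4, F12, W16, W21.

4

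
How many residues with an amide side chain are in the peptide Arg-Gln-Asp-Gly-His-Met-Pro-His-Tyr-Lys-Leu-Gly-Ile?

1

Only N (asparagine) and Q (glutamine) carry a side-chain carboxamide.
Matching residues: Gln2.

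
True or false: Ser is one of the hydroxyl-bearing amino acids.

True

Serine (S), threonine (T), and tyrosine (Y) each carry a hydroxyl group on the side chain.
Serine is in this group.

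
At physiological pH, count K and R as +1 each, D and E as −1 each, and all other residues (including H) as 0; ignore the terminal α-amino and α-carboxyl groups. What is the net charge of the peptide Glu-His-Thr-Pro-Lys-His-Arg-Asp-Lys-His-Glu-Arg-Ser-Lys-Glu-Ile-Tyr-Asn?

+1

Positive (K, R): Lys5, Arg7, Lys9, Arg12, Lys14 → +5.
Negative (D, E): Glu1, Asp8, Glu11, Glu15 → −4.
Net charge = (+5) + (−4) = +1.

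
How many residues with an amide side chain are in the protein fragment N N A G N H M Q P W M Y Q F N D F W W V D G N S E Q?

8

Asparagine (N) and glutamine (Q) have uncharged amide side chains.
Matching residues: N1, N2, N5, Q8, Q13, N15, N23, Q26.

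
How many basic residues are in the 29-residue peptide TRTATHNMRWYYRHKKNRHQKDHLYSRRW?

K, R, and H are the three residues with basic side chains (ε-amine, guanidinium, and imidazole respectively).
Matching residues: R2, H6, R9, R13, H14, K15, K16, R18, H19, K21, H23, R27, R28.

13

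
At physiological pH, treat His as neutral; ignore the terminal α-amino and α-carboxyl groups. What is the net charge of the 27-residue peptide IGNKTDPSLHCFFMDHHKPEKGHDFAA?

-1

At pH ~7.4 the Lys and Arg side chains are protonated (+1), the Asp and Glu side chains are deprotonated (−1), and with His taken as neutral all other side chains carry no charge.
Positive (K, R): K4, K18, K21 → +3.
Negative (D, E): D6, D15, E20, D24 → −4.
Net charge = (+3) + (−4) = −1.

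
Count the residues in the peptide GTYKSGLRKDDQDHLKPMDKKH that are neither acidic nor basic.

10

Acidic: D, E. Basic: K, R, H. All other residues are neither.
Matching residues: G1, T2, Y3, S5, G6, L7, Q12, L15, P17, M18.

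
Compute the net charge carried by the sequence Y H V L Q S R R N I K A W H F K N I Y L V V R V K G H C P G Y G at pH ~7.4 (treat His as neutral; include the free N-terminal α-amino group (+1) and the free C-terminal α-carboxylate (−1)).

The side chains ionized at physiological pH are Lys/Arg (+1) and Asp/Glu (−1); with His treated as neutral, nothing else contributes.
Positive (K, R): R7, R8, K11, K16, R23, K25 → +6.
Negative (D, E): none → −0.
The N-terminus (+1) and C-terminus (−1) cancel.
Net charge = (+6) + (−0) = +6.

+6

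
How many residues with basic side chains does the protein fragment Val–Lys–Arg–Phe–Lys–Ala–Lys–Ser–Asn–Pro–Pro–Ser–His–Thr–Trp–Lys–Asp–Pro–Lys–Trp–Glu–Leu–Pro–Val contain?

Lysine (K), arginine (R), and histidine (H) have basic, nitrogen-containing side chains.
Matching residues: Lys2, Arg3, Lys5, Lys7, His13, Lys16, Lys19.

7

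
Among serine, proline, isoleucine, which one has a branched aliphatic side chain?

The BCAAs are Val, Leu, and Ile — aliphatic side chains with a branch point.
Of the listed options, only isoleucine belongs to this group.

isoleucine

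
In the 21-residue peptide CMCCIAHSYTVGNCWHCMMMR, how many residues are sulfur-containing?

9

The sulfur-bearing residues are cysteine (–SH) and methionine (–S–CH₃).
Matching residues: C1, M2, C3, C4, C14, C17, M18, M19, M20.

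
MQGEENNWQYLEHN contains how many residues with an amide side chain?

5

Asparagine (N) and glutamine (Q) have uncharged amide side chains.
Matching residues: Q2, N6, N7, Q9, N14.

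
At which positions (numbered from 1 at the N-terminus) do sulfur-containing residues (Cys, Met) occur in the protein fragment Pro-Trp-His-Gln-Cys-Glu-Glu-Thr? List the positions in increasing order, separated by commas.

Matching residues: Cys5.

5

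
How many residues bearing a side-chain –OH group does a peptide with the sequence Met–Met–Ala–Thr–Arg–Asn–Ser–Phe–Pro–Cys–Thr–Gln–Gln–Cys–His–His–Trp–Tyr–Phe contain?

Serine (S), threonine (T), and tyrosine (Y) each carry a hydroxyl group on the side chain.
Matching residues: Thr4, Ser7, Thr11, Tyr18.

4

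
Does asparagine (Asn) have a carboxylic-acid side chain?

Aspartate (D) and glutamate (E) have carboxylic-acid side chains and are the acidic amino acids.
Asparagine is not in this group.

No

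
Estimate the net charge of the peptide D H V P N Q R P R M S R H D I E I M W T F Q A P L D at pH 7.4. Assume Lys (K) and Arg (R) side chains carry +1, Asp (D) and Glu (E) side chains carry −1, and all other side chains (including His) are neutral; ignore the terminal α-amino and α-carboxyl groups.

Positive (K, R): R7, R9, R12 → +3.
Negative (D, E): D1, D14, E16, D26 → −4.
Net charge = (+3) + (−4) = −1.

-1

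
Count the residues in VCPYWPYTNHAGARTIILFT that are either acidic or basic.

2

Acidic: D, E. Basic: H, K, R.
Acidic residues here: none (0).
Basic residues here: H10, R14 (2).
The two groups share no amino acid, so total = 0 + 2 = 2.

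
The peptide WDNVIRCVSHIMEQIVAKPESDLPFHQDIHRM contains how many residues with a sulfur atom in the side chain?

3

Only Cys (C) and Met (M) have a sulfur atom in the side chain.
Matching residues: C7, M12, M32.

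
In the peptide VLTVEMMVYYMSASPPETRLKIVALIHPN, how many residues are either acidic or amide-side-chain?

3

Acidic: D, E. Amide-side-chain: N, Q.
Acidic residues here: E5, E17 (2).
Amide-side-chain residues here: N29 (1).
The two groups share no amino acid, so total = 2 + 1 = 3.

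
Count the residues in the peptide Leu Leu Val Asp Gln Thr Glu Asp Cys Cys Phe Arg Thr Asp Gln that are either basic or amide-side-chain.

3

Basic: H, K, R. Amide-side-chain: N, Q.
Basic residues here: Arg12 (1).
Amide-side-chain residues here: Gln5, Gln15 (2).
The two groups share no amino acid, so total = 1 + 2 = 3.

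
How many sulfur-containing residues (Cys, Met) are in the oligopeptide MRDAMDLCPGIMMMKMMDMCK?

10

Matching residues: M1, M5, C8, M12, M13, M14, M16, M17, M19, C20.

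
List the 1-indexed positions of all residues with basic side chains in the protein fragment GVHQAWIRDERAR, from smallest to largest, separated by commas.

K, R, and H are the three residues with basic side chains (ε-amine, guanidinium, and imidazole respectively).
Matching residues: H3, R8, R11, R13.

3, 8, 11, 13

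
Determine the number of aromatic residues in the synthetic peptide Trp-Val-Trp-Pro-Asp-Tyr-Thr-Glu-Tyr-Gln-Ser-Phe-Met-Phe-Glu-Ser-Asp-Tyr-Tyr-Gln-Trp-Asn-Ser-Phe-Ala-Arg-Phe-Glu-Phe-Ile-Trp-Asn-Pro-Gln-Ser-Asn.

The aromatic amino acids are Phe (F, benzyl), Trp (W, indole), and Tyr (Y, phenol).
Matching residues: Trp1, Trp3, Tyr6, Tyr9, Phe12, Phe14, Tyr18, Tyr19, Trp21, Phe24, Phe27, Phe29, Trp31.

13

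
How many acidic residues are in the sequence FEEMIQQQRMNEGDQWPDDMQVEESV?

The acidic residues are Asp (D) and Glu (E), whose side chains end in a carboxylate group.
Matching residues: E2, E3, E12, D14, D18, D19, E23, E24.

8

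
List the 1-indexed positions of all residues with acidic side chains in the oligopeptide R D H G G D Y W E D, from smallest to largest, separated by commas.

2, 6, 9, 10

Aspartate (D) and glutamate (E) have carboxylic-acid side chains and are the acidic amino acids.
Matching residues: D2, D6, E9, D10.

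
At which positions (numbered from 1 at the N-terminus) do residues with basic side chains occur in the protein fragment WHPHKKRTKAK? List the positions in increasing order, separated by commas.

Lysine (K), arginine (R), and histidine (H) have basic, nitrogen-containing side chains.
Matching residues: H2, H4, K5, K6, R7, K9, K11.

2, 4, 5, 6, 7, 9, 11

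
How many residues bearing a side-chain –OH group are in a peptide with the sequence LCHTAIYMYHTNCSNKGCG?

The –OH-bearing residues are Ser, Thr (aliphatic alcohols), and Tyr (phenol).
Matching residues: T4, Y7, Y9, T11, S14.

5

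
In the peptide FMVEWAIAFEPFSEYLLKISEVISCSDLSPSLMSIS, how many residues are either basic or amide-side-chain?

Basic: H, K, R. Amide-side-chain: N, Q.
Basic residues here: K18 (1).
Amide-side-chain residues here: none (0).
The two groups share no amino acid, so total = 1 + 0 = 1.

1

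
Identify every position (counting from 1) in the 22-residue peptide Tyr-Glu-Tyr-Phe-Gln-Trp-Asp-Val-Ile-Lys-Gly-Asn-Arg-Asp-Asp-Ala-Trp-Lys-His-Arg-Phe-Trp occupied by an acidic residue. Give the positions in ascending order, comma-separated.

2, 7, 14, 15

The acidic residues are Asp (D) and Glu (E), whose side chains end in a carboxylate group.
Matching residues: Glu2, Asp7, Asp14, Asp15.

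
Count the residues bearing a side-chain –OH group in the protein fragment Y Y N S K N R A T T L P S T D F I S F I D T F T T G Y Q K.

12

The –OH-bearing residues are Ser, Thr (aliphatic alcohols), and Tyr (phenol).
Matching residues: Y1, Y2, S4, T9, T10, S13, T14, S18, T22, T24, T25, Y27.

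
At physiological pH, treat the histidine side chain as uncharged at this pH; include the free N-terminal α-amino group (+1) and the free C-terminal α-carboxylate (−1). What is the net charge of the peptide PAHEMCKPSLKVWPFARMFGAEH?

+1

The side chains ionized at physiological pH are Lys/Arg (+1) and Asp/Glu (−1); with His treated as neutral, nothing else contributes.
Positive (K, R): K7, K11, R17 → +3.
Negative (D, E): E4, E22 → −2.
The N-terminus (+1) and C-terminus (−1) cancel.
Net charge = (+3) + (−2) = +1.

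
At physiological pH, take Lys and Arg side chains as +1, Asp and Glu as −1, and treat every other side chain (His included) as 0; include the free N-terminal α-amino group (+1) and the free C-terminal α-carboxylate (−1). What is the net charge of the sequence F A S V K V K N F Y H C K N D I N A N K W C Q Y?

+3

Positive (K, R): K5, K7, K13, K20 → +4.
Negative (D, E): D15 → −1.
The N-terminus (+1) and C-terminus (−1) cancel.
Net charge = (+4) + (−1) = +3.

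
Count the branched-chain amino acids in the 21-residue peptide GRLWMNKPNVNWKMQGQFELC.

3

Valine (V), leucine (L), and isoleucine (I) are the branched-chain amino acids.
Matching residues: L3, V10, L20.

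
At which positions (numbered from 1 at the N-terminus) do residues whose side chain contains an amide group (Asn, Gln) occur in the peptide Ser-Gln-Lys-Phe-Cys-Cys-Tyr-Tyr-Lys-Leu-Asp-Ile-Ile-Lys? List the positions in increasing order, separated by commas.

Matching residues: Gln2.

2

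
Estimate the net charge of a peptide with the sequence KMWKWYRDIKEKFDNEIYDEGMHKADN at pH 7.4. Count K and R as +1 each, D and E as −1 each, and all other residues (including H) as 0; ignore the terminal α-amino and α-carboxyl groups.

Positive (K, R): K1, K4, R7, K10, K12, K24 → +6.
Negative (D, E): D8, E11, D14, E16, D19, E20, D26 → −7.
Net charge = (+6) + (−7) = −1.

-1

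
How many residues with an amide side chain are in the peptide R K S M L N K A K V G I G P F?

Only N (asparagine) and Q (glutamine) carry a side-chain carboxamide.
Matching residues: N6.

1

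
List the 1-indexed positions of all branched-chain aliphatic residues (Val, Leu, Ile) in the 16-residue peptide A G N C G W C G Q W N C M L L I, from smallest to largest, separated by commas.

Matching residues: L14, L15, I16.

14, 15, 16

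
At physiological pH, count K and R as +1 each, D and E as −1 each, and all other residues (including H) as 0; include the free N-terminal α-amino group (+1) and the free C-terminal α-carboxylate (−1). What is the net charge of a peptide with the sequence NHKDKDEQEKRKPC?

Positive (K, R): K3, K5, K10, R11, K12 → +5.
Negative (D, E): D4, D6, E7, E9 → −4.
The N-terminus (+1) and C-terminus (−1) cancel.
Net charge = (+5) + (−4) = +1.

+1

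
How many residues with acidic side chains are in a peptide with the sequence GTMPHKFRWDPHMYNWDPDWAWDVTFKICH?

Only D (aspartate) and E (glutamate) carry a side-chain carboxylic acid.
Matching residues: D10, D17, D19, D23.

4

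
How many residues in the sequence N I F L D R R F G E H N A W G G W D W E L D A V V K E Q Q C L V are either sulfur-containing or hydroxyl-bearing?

Sulfur-containing: C, M. Hydroxyl-bearing: S, T, Y.
Sulfur-containing residues here: C30 (1).
Hydroxyl-bearing residues here: none (0).
The two groups share no amino acid, so total = 1 + 0 = 1.

1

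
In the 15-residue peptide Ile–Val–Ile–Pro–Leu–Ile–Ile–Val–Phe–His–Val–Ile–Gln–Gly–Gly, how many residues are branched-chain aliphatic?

9

Valine (V), leucine (L), and isoleucine (I) are the branched-chain amino acids.
Matching residues: Ile1, Val2, Ile3, Leu5, Ile6, Ile7, Val8, Val11, Ile12.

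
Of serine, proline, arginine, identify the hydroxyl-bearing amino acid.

S, T, and Y are the three residues with a side-chain hydroxyl.
Of the listed options, only serine belongs to this group.

serine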